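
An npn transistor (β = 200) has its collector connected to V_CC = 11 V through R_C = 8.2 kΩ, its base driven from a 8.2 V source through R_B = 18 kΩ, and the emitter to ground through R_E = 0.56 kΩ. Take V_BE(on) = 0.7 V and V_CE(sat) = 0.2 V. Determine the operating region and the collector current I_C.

saturation; I_C ≈ 1.2 mA

Assume active: I_B = (8.2 − 0.7)/(18 + 201×0.56) = 0.0574 mA, I_C = β·I_B = 11.5 mA.
Then V_CE = 11 − 11.5×8.2 − 11.5×0.56 = -89.7 V < 0.2 V — the active assumption fails.
Re-solve with V_CE = 0.2 V. KCL at the emitter: V_E/R_E = (V_BB−0.7−V_E)/R_B + (V_CC−0.2−V_E)/R_C, giving V_E = 0.883 V.
I_C = (V_CC − 0.2 − V_E)/R_C = (10.8 − 0.883)/8.2 = 1.21 mA.
Check: I_B = (7.5 − 0.883)/18 = 0.368 mA, and β·I_B = 73.5 mA > I_C, confirming saturation.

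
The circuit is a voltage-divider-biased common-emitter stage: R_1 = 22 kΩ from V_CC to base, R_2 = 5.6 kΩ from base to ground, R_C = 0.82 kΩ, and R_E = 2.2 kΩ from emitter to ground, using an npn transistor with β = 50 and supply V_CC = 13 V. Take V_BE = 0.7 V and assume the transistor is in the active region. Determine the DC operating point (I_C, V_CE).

Thevenize the base divider: V_Th = V_CC·R_2/(R_1+R_2) = 13×5.6/27.6 = 2.64 V, R_Th = R_1‖R_2 = 4.46 kΩ.
Base-emitter loop: V_Th = I_B·R_Th + V_BE + (β+1)I_B·R_E, so I_B = (2.64 − 0.7) / (4.46 + 51×2.2) = 0.0166 mA.
I_C = β·I_B = 50×0.0166 = 0.83 mA, and I_E = (β+1)I_B = 0.847 mA.
V_CE = V_CC − I_C·R_C − I_E·R_E = 13 − 0.83×0.82 − 0.847×2.2 = 10.5 V.
V_CE = 10.5 V > 0.2 V confirms active-region operation.

I_C ≈ 0.83 mA, V_CE ≈ 10 V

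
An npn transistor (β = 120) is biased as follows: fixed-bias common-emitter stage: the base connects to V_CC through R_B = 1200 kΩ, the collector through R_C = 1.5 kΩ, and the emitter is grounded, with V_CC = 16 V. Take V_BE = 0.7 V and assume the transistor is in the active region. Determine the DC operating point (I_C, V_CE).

I_C ≈ 1.5 mA, V_CE ≈ 14 V

Base loop: V_CC = I_B·R_B + V_BE, so I_B = (16 − 0.7)/1200 kΩ = 0.0128 mA.
In the active region I_C = β·I_B = 120 × 0.0128 = 1.53 mA.
Collector loop: V_CE = V_CC − I_C·R_C = 16 − 1.53×1.5 = 13.7 V.
Since V_CE = 13.7 V > V_CE(sat) ≈ 0.2 V, the transistor is in the active region as assumed.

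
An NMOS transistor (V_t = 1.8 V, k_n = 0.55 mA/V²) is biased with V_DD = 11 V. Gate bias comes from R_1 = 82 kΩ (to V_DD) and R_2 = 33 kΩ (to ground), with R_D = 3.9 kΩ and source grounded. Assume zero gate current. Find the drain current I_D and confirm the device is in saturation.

V_G = V_DD·R_2/(R_1+R_2) = 11×33/115 = 3.16 V. With the source grounded, V_GS = V_G = 3.16 V.
Assume saturation: I_D = (k_n/2)(V_GS − V_t)² = (0.55/2)×(3.16 − 1.8)² = 0.275×1.36² = 0.506 mA.
V_DS = V_DD − I_D·R_D = 11 − 0.506×3.9 = 9.03 V.
Saturation requires V_DS ≥ V_GS − V_t = 1.36 V; 9.03 ≥ 1.36 ✓.

I_D ≈ 0.51 mA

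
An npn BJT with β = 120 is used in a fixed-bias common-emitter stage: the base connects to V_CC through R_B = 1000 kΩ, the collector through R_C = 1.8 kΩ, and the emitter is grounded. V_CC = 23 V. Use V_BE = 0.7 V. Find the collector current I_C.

Base loop: V_CC = I_B·R_B + V_BE, so I_B = (23 − 0.7)/1000 kΩ = 0.0223 mA.
In the active region I_C = β·I_B = 120 × 0.0223 = 2.68 mA.
Collector loop: V_CE = V_CC − I_C·R_C = 23 − 2.68×1.8 = 18.2 V.
Since V_CE = 18.2 V > V_CE(sat) ≈ 0.2 V, the transistor is in the active region as assumed.

I_C ≈ 2.7 mA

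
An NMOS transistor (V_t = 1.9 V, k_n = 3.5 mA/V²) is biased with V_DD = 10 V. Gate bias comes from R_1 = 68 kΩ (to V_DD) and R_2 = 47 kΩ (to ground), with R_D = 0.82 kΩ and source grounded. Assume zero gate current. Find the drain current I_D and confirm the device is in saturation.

V_G = V_DD·R_2/(R_1+R_2) = 10×47/115 = 4.09 V. With the source grounded, V_GS = V_G = 4.09 V.
Assume saturation: I_D = (k_n/2)(V_GS − V_t)² = (3.5/2)×(4.09 − 1.9)² = 1.75×2.19² = 8.37 mA.
V_DS = V_DD − I_D·R_D = 10 − 8.37×0.82 = 3.14 V.
Saturation requires V_DS ≥ V_GS − V_t = 2.19 V; 3.14 ≥ 2.19 ✓.

I_D ≈ 8.4 mA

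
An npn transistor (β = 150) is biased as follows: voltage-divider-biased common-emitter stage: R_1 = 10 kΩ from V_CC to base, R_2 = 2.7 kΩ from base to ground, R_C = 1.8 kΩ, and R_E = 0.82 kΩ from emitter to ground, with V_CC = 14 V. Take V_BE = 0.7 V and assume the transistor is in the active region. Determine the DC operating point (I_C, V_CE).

I_C ≈ 2.7 mA, V_CE ≈ 6.9 V

Thevenize the base divider: V_Th = V_CC·R_2/(R_1+R_2) = 14×2.7/12.7 = 2.98 V, R_Th = R_1‖R_2 = 2.13 kΩ.
Base-emitter loop: V_Th = I_B·R_Th + V_BE + (β+1)I_B·R_E, so I_B = (2.98 − 0.7) / (2.13 + 151×0.82) = 0.0181 mA.
I_C = β·I_B = 150×0.0181 = 2.71 mA, and I_E = (β+1)I_B = 2.73 mA.
V_CE = V_CC − I_C·R_C − I_E·R_E = 14 − 2.71×1.8 − 2.73×0.82 = 6.88 V.
V_CE = 6.88 V > 0.2 V confirms active-region operation.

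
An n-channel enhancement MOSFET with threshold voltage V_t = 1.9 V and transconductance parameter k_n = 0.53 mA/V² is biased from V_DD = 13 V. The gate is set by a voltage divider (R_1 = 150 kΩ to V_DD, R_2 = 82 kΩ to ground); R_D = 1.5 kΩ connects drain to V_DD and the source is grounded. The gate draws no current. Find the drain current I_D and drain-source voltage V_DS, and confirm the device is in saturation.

V_G = V_DD·R_2/(R_1+R_2) = 13×82/232 = 4.59 V. With the source grounded, V_GS = V_G = 4.59 V.
Assume saturation: I_D = (k_n/2)(V_GS − V_t)² = (0.53/2)×(4.59 − 1.9)² = 0.265×2.69² = 1.92 mA.
V_DS = V_DD − I_D·R_D = 13 − 1.92×1.5 = 10.1 V.
Saturation requires V_DS ≥ V_GS − V_t = 2.69 V; 10.1 ≥ 2.69 ✓.

I_D ≈ 1.9 mA, V_DS ≈ 10 V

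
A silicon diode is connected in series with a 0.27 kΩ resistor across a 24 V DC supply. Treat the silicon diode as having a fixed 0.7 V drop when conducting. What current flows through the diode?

I ≈ 86 mA

KVL around the loop: 24 = V_D + I·R = 0.7 + I × 0.27 kΩ.
So I = (24 − 0.7) / 0.27 kΩ = 23.3 / 0.27 = 86.3 mA.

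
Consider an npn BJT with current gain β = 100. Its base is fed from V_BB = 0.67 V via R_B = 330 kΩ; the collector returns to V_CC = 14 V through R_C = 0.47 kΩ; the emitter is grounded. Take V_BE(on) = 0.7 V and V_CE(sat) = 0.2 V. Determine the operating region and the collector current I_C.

V_BB = 0.67 V ≤ V_BE(on) = 0.7 V, so the base-emitter junction is not forward biased.
The transistor is in cutoff: I_B = I_C = 0.

cutoff; I_C ≈ 0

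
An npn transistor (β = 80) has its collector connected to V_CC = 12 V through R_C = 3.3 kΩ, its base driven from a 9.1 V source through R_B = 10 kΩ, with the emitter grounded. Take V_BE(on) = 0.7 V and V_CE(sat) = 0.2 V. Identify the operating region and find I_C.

saturation; I_C ≈ 3.6 mA

Assume active: I_B = (9.1 − 0.7)/10 = 0.84 mA, giving I_C = β·I_B = 67.2 mA.
But then V_CE = 12 − 67.2×3.3 = -210 V < V_CE(sat) = 0.2 V — impossible in the active region.
So the transistor is saturated. With V_CE = 0.2 V, I_C = (V_CC − 0.2)/R_C = 11.8/3.3 = 3.58 mA.
Check: β·I_B = 67.2 mA > I_C = 3.58 mA, confirming saturation.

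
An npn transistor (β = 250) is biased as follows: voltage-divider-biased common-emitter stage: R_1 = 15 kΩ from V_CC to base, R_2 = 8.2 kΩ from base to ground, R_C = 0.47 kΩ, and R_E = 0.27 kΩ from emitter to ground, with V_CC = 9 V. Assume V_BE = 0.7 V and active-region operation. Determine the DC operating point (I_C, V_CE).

Thevenize the base divider: V_Th = V_CC·R_2/(R_1+R_2) = 9×8.2/23.2 = 3.18 V, R_Th = R_1‖R_2 = 5.3 kΩ.
Base-emitter loop: V_Th = I_B·R_Th + V_BE + (β+1)I_B·R_E, so I_B = (3.18 − 0.7) / (5.3 + 251×0.27) = 0.034 mA.
I_C = β·I_B = 250×0.034 = 8.49 mA, and I_E = (β+1)I_B = 8.52 mA.
V_CE = V_CC − I_C·R_C − I_E·R_E = 9 − 8.49×0.47 − 8.52×0.27 = 2.71 V.
V_CE = 2.71 V > 0.2 V confirms active-region operation.

I_C ≈ 8.5 mA, V_CE ≈ 2.7 V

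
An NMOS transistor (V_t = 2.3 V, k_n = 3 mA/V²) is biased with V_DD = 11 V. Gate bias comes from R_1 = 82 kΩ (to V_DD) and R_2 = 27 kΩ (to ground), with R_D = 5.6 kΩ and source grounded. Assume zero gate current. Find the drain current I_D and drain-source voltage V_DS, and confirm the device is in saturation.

I_D ≈ 0.27 mA, V_DS ≈ 9.5 V

V_G = V_DD·R_2/(R_1+R_2) = 11×27/109 = 2.72 V. With the source grounded, V_GS = V_G = 2.72 V.
Assume saturation: I_D = (k_n/2)(V_GS − V_t)² = (3/2)×(2.72 − 2.3)² = 1.5×0.425² = 0.271 mA.
V_DS = V_DD − I_D·R_D = 11 − 0.271×5.6 = 9.48 V.
Saturation requires V_DS ≥ V_GS − V_t = 0.425 V; 9.48 ≥ 0.425 ✓.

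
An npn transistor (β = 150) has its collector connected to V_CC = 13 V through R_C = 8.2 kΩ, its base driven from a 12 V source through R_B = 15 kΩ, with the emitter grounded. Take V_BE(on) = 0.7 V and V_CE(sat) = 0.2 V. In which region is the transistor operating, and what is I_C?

Assume active: I_B = (12 − 0.7)/15 = 0.753 mA, giving I_C = β·I_B = 113 mA.
But then V_CE = 13 − 113×8.2 = -914 V < V_CE(sat) = 0.2 V — impossible in the active region.
So the transistor is saturated. With V_CE = 0.2 V, I_C = (V_CC − 0.2)/R_C = 12.8/8.2 = 1.56 mA.
Check: β·I_B = 113 mA > I_C = 1.56 mA, confirming saturation.

saturation; I_C ≈ 1.6 mA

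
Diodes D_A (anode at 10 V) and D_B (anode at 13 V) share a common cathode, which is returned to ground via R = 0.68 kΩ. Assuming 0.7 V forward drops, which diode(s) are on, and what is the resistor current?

Assume both conduct. Then node N would need to be at both 10−0.7 = 9.3 V and 13−0.7 = 12.3 V, which is impossible.
Assume only D_B conducts: V_N = 13 − 0.7 = 12.3 V, so I_R = 12.3/0.68 = 18.1 mA.
Check D_A: its anode-to-cathode voltage is 10 − 12.3 = -2.3 V < 0.7 V, so it is off. The assumption is consistent.

Only D_B conducts; I_R ≈ 18 mA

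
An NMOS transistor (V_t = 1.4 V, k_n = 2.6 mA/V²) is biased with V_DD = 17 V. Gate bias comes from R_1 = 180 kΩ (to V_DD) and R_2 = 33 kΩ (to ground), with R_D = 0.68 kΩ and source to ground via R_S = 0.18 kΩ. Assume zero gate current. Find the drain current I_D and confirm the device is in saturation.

I_D ≈ 1.3 mA

V_G = V_DD·R_2/(R_1+R_2) = 17×33/213 = 2.63 V.
Assume saturation: I_D = (k_n/2)(V_GS − V_t)² with V_GS = V_G − I_D·R_S = 2.63 − 0.18·I_D.
Substituting gives 0.0421·I_D² − 1.58·I_D + 1.98 = 0, with roots I_D = 1.3 or 36.2 mA.
The root I_D = 36.2 mA gives V_GS = -3.87 V ≤ V_t, so take I_D = 1.3 mA.
Then V_GS = 2.4 V and V_DS = V_DD − I_D(R_D+R_S) = 17 − 1.3×0.86 = 15.9 V.
Saturation requires V_DS ≥ V_GS − V_t = 1 V; 15.9 ≥ 1 ✓.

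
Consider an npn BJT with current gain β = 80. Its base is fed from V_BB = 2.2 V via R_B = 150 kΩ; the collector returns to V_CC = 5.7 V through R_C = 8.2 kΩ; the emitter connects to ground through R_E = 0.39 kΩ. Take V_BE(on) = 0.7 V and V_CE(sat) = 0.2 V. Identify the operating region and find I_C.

saturation; I_C ≈ 0.64 mA

Assume active: I_B = (2.2 − 0.7)/(150 + 81×0.39) = 0.00826 mA, I_C = β·I_B = 0.661 mA.
Then V_CE = 5.7 − 0.661×8.2 − 0.669×0.39 = 0.0203 V < 0.2 V — the active assumption fails.
Re-solve with V_CE = 0.2 V. KCL at the emitter: V_E/R_E = (V_BB−0.7−V_E)/R_B + (V_CC−0.2−V_E)/R_C, giving V_E = 0.253 V.
I_C = (V_CC − 0.2 − V_E)/R_C = (5.5 − 0.253)/8.2 = 0.64 mA.
Check: I_B = (1.5 − 0.253)/150 = 0.00831 mA, and β·I_B = 0.665 mA > I_C, confirming saturation.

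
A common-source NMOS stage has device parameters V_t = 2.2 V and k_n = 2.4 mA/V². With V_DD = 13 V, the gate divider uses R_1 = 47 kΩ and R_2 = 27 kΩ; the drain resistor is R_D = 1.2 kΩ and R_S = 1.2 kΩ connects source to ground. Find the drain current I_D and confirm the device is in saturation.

V_G = V_DD·R_2/(R_1+R_2) = 13×27/74 = 4.74 V.
Assume saturation: I_D = (k_n/2)(V_GS − V_t)² with V_GS = V_G − I_D·R_S = 4.74 − 1.2·I_D.
Substituting gives 1.73·I_D² − 8.32·I_D + 7.76 = 0, with roots I_D = 1.26 or 3.55 mA.
The root I_D = 3.55 mA gives V_GS = 0.479 V ≤ V_t, so take I_D = 1.26 mA.
Then V_GS = 3.23 V and V_DS = V_DD − I_D(R_D+R_S) = 13 − 1.26×2.4 = 9.97 V.
Saturation requires V_DS ≥ V_GS − V_t = 1.03 V; 9.97 ≥ 1.03 ✓.

I_D ≈ 1.3 mA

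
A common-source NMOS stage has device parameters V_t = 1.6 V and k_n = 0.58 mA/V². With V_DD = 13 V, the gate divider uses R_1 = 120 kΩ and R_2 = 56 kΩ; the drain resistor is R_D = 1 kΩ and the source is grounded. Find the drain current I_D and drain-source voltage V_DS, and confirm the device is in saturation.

I_D ≈ 1.9 mA, V_DS ≈ 11 V

V_G = V_DD·R_2/(R_1+R_2) = 13×56/176 = 4.14 V. With the source grounded, V_GS = V_G = 4.14 V.
Assume saturation: I_D = (k_n/2)(V_GS − V_t)² = (0.58/2)×(4.14 − 1.6)² = 0.29×2.54² = 1.87 mA.
V_DS = V_DD − I_D·R_D = 13 − 1.87×1 = 11.1 V.
Saturation requires V_DS ≥ V_GS − V_t = 2.54 V; 11.1 ≥ 2.54 ✓.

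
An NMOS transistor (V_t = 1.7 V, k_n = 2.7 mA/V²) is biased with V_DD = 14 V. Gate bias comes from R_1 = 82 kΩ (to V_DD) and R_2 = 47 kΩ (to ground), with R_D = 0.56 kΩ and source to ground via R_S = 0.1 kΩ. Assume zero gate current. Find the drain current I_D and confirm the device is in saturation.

V_G = V_DD·R_2/(R_1+R_2) = 14×47/129 = 5.1 V.
Assume saturation: I_D = (k_n/2)(V_GS − V_t)² with V_GS = V_G − I_D·R_S = 5.1 − 0.1·I_D.
Substituting gives 0.0135·I_D² − 1.92·I_D + 15.6 = 0, with roots I_D = 8.67 or 133 mA.
The root I_D = 133 mA gives V_GS = -8.24 V ≤ V_t, so take I_D = 8.67 mA.
Then V_GS = 4.23 V and V_DS = V_DD − I_D(R_D+R_S) = 14 − 8.67×0.66 = 8.28 V.
Saturation requires V_DS ≥ V_GS − V_t = 2.53 V; 8.28 ≥ 2.53 ✓.

I_D ≈ 8.7 mA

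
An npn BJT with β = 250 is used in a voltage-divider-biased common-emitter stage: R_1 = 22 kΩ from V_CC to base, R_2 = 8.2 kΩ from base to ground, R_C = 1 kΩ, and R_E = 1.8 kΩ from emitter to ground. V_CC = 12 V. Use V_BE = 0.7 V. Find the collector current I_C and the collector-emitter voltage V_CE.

I_C ≈ 1.4 mA, V_CE ≈ 8.1 V

Thevenize the base divider: V_Th = V_CC·R_2/(R_1+R_2) = 12×8.2/30.2 = 3.26 V, R_Th = R_1‖R_2 = 5.97 kΩ.
Base-emitter loop: V_Th = I_B·R_Th + V_BE + (β+1)I_B·R_E, so I_B = (3.26 − 0.7) / (5.97 + 251×1.8) = 0.00559 mA.
I_C = β·I_B = 250×0.00559 = 1.4 mA, and I_E = (β+1)I_B = 1.4 mA.
V_CE = V_CC − I_C·R_C − I_E·R_E = 12 − 1.4×1 − 1.4×1.8 = 8.08 V.
V_CE = 8.08 V > 0.2 V confirms active-region operation.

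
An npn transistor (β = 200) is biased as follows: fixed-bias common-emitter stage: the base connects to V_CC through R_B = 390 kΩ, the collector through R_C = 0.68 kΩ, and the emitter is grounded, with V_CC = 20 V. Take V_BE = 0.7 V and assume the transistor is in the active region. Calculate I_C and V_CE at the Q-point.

I_C ≈ 9.9 mA, V_CE ≈ 13 V

Base loop: V_CC = I_B·R_B + V_BE, so I_B = (20 − 0.7)/390 kΩ = 0.0495 mA.
In the active region I_C = β·I_B = 200 × 0.0495 = 9.9 mA.
Collector loop: V_CE = V_CC − I_C·R_C = 20 − 9.9×0.68 = 13.3 V.
Since V_CE = 13.3 V > V_CE(sat) ≈ 0.2 V, the transistor is in the active region as assumed.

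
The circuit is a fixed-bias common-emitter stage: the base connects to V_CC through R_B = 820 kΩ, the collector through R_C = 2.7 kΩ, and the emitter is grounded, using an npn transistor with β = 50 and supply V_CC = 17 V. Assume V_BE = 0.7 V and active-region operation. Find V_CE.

Base loop: V_CC = I_B·R_B + V_BE, so I_B = (17 − 0.7)/820 kΩ = 0.0199 mA.
In the active region I_C = β·I_B = 50 × 0.0199 = 0.994 mA.
Collector loop: V_CE = V_CC − I_C·R_C = 17 − 0.994×2.7 = 14.3 V.
Since V_CE = 14.3 V > V_CE(sat) ≈ 0.2 V, the transistor is in the active region as assumed.

V_CE ≈ 14 V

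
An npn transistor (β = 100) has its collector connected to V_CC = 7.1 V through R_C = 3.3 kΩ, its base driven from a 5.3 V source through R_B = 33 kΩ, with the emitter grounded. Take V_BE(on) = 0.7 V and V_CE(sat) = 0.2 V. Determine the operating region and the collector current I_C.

saturation; I_C ≈ 2.1 mA

Assume active: I_B = (5.3 − 0.7)/33 = 0.139 mA, giving I_C = β·I_B = 13.9 mA.
But then V_CE = 7.1 − 13.9×3.3 = -38.9 V < V_CE(sat) = 0.2 V — impossible in the active region.
So the transistor is saturated. With V_CE = 0.2 V, I_C = (V_CC − 0.2)/R_C = 6.9/3.3 = 2.09 mA.
Check: β·I_B = 13.9 mA > I_C = 2.09 mA, confirming saturation.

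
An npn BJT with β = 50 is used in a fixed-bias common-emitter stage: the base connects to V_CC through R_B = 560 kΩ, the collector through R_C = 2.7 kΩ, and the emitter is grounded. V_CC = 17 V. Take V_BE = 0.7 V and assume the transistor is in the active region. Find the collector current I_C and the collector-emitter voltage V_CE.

Base loop: V_CC = I_B·R_B + V_BE, so I_B = (17 − 0.7)/560 kΩ = 0.0291 mA.
In the active region I_C = β·I_B = 50 × 0.0291 = 1.46 mA.
Collector loop: V_CE = V_CC − I_C·R_C = 17 − 1.46×2.7 = 13.1 V.
Since V_CE = 13.1 V > V_CE(sat) ≈ 0.2 V, the transistor is in the active region as assumed.

I_C ≈ 1.5 mA, V_CE ≈ 13 V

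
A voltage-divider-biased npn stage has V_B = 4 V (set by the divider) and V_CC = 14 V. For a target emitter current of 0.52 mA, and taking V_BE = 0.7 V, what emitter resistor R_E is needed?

R_E ≈ 6.3 kΩ

V_E = V_B − V_BE = 4 − 0.7 = 3.3 V.
R_E = V_E / I_E = 3.3 / 0.52 = 6.35 kΩ.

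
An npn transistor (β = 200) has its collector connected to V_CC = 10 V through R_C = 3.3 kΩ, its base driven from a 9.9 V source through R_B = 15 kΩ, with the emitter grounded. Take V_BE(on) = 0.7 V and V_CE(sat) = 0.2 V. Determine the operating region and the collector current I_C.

Assume active: I_B = (9.9 − 0.7)/15 = 0.613 mA, giving I_C = β·I_B = 123 mA.
But then V_CE = 10 − 123×3.3 = -395 V < V_CE(sat) = 0.2 V — impossible in the active region.
So the transistor is saturated. With V_CE = 0.2 V, I_C = (V_CC − 0.2)/R_C = 9.8/3.3 = 2.97 mA.
Check: β·I_B = 123 mA > I_C = 2.97 mA, confirming saturation.

saturation; I_C ≈ 3 mA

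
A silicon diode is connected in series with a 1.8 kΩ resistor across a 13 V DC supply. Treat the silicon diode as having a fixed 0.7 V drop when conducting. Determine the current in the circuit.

KVL around the loop: 13 = V_D + I·R = 0.7 + I × 1.8 kΩ.
So I = (13 − 0.7) / 1.8 kΩ = 12.3 / 1.8 = 6.83 mA.

I ≈ 6.8 mA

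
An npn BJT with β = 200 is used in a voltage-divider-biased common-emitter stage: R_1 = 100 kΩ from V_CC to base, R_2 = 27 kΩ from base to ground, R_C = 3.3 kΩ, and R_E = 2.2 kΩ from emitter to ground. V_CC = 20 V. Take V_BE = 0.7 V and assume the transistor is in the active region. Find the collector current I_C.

I_C ≈ 1.5 mA

Thevenize the base divider: V_Th = V_CC·R_2/(R_1+R_2) = 20×27/127 = 4.25 V, R_Th = R_1‖R_2 = 21.3 kΩ.
Base-emitter loop: V_Th = I_B·R_Th + V_BE + (β+1)I_B·R_E, so I_B = (4.25 − 0.7) / (21.3 + 201×2.2) = 0.00766 mA.
I_C = β·I_B = 200×0.00766 = 1.53 mA, and I_E = (β+1)I_B = 1.54 mA.
V_CE = V_CC − I_C·R_C − I_E·R_E = 20 − 1.53×3.3 − 1.54×2.2 = 11.6 V.
V_CE = 11.6 V > 0.2 V confirms active-region operation.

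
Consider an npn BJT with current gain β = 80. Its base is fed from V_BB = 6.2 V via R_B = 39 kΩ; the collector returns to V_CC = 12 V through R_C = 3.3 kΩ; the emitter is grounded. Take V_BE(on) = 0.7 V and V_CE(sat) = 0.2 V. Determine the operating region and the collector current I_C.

saturation; I_C ≈ 3.6 mA

Assume active: I_B = (6.2 − 0.7)/39 = 0.141 mA, giving I_C = β·I_B = 11.3 mA.
But then V_CE = 12 − 11.3×3.3 = -25.2 V < V_CE(sat) = 0.2 V — impossible in the active region.
So the transistor is saturated. With V_CE = 0.2 V, I_C = (V_CC − 0.2)/R_C = 11.8/3.3 = 3.58 mA.
Check: β·I_B = 11.3 mA > I_C = 3.58 mA, confirming saturation.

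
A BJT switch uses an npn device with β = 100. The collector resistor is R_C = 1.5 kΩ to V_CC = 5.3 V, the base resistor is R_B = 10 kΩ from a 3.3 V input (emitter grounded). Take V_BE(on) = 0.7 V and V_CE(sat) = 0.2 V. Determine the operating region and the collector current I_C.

saturation; I_C ≈ 3.4 mA

Assume active: I_B = (3.3 − 0.7)/10 = 0.26 mA, giving I_C = β·I_B = 26 mA.
But then V_CE = 5.3 − 26×1.5 = -33.7 V < V_CE(sat) = 0.2 V — impossible in the active region.
So the transistor is saturated. With V_CE = 0.2 V, I_C = (V_CC − 0.2)/R_C = 5.1/1.5 = 3.4 mA.
Check: β·I_B = 26 mA > I_C = 3.4 mA, confirming saturation.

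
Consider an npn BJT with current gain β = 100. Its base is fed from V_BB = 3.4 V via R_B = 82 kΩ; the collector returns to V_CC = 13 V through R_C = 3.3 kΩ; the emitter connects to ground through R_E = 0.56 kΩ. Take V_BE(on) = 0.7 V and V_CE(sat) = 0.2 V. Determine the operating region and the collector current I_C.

active; I_C ≈ 1.9 mA

Assume active. Base-emitter loop: I_B = (V_BB − V_BE)/(R_B + (β+1)R_E) = (3.4 − 0.7)/(82 + 101×0.56) = 0.0195 mA.
I_C = β·I_B = 100×0.0195 = 1.95 mA.
V_CE = V_CC − I_C·R_C − I_E·R_E = 13 − 1.95×3.3 − 1.97×0.56 = 5.47 V > V_CE(sat), so the active-region assumption holds.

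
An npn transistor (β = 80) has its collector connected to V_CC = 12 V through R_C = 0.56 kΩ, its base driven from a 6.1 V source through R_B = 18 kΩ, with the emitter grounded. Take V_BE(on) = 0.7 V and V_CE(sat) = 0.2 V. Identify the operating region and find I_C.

saturation; I_C ≈ 21 mA

Assume active: I_B = (6.1 − 0.7)/18 = 0.3 mA, giving I_C = β·I_B = 24 mA.
But then V_CE = 12 − 24×0.56 = -1.44 V < V_CE(sat) = 0.2 V — impossible in the active region.
So the transistor is saturated. With V_CE = 0.2 V, I_C = (V_CC − 0.2)/R_C = 11.8/0.56 = 21.1 mA.
Check: β·I_B = 24 mA > I_C = 21.1 mA, confirming saturation.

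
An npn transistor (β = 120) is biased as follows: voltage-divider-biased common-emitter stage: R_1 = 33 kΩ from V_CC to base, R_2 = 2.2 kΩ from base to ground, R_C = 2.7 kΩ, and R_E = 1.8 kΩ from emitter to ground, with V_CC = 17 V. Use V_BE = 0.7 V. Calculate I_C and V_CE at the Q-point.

Thevenize the base divider: V_Th = V_CC·R_2/(R_1+R_2) = 17×2.2/35.2 = 1.06 V, R_Th = R_1‖R_2 = 2.06 kΩ.
Base-emitter loop: V_Th = I_B·R_Th + V_BE + (β+1)I_B·R_E, so I_B = (1.06 − 0.7) / (2.06 + 121×1.8) = 0.00165 mA.
I_C = β·I_B = 120×0.00165 = 0.198 mA, and I_E = (β+1)I_B = 0.199 mA.
V_CE = V_CC − I_C·R_C − I_E·R_E = 17 − 0.198×2.7 − 0.199×1.8 = 16.1 V.
V_CE = 16.1 V > 0.2 V confirms active-region operation.

I_C ≈ 0.2 mA, V_CE ≈ 16 V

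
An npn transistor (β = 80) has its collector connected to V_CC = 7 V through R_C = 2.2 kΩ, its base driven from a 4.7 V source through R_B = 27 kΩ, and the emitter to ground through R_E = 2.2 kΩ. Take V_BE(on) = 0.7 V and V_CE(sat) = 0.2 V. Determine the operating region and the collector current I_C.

Assume active: I_B = (4.7 − 0.7)/(27 + 81×2.2) = 0.0195 mA, I_C = β·I_B = 1.56 mA.
Then V_CE = 7 − 1.56×2.2 − 1.58×2.2 = 0.0955 V < 0.2 V — the active assumption fails.
Re-solve with V_CE = 0.2 V. KCL at the emitter: V_E/R_E = (V_BB−0.7−V_E)/R_B + (V_CC−0.2−V_E)/R_C, giving V_E = 3.42 V.
I_C = (V_CC − 0.2 − V_E)/R_C = (6.8 − 3.42)/2.2 = 1.53 mA.
Check: I_B = (4 − 3.42)/27 = 0.0214 mA, and β·I_B = 1.71 mA > I_C, confirming saturation.

saturation; I_C ≈ 1.5 mA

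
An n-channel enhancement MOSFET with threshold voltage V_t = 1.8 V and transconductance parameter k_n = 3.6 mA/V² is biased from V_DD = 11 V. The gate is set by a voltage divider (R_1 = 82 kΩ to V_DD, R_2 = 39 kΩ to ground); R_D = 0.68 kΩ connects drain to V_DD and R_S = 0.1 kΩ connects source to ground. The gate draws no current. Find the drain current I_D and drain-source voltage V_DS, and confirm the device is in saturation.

I_D ≈ 3.5 mA, V_DS ≈ 8.3 V

V_G = V_DD·R_2/(R_1+R_2) = 11×39/121 = 3.55 V.
Assume saturation: I_D = (k_n/2)(V_GS − V_t)² with V_GS = V_G − I_D·R_S = 3.55 − 0.1·I_D.
Substituting gives 0.018·I_D² − 1.63·I_D + 5.48 = 0, with roots I_D = 3.5 or 87 mA.
The root I_D = 87 mA gives V_GS = -5.15 V ≤ V_t, so take I_D = 3.5 mA.
Then V_GS = 3.2 V and V_DS = V_DD − I_D(R_D+R_S) = 11 − 3.5×0.78 = 8.27 V.
Saturation requires V_DS ≥ V_GS − V_t = 1.4 V; 8.27 ≥ 1.4 ✓.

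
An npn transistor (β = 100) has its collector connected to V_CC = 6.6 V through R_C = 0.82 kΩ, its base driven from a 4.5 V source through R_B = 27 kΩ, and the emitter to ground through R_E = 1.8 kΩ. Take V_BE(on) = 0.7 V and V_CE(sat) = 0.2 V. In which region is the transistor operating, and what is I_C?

active; I_C ≈ 1.8 mA

Assume active. Base-emitter loop: I_B = (V_BB − V_BE)/(R_B + (β+1)R_E) = (4.5 − 0.7)/(27 + 101×1.8) = 0.0182 mA.
I_C = β·I_B = 100×0.0182 = 1.82 mA.
V_CE = V_CC − I_C·R_C − I_E·R_E = 6.6 − 1.82×0.82 − 1.84×1.8 = 1.8 V > V_CE(sat), so the active-region assumption holds.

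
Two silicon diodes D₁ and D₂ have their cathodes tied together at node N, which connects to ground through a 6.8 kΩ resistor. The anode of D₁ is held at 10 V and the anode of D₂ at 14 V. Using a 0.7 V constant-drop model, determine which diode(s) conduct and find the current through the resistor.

Only D₂ conducts; I_R ≈ 2 mA

Assume both conduct. Then node N would need to be at both 10−0.7 = 9.3 V and 14−0.7 = 13.3 V, which is impossible.
Assume only D₂ conducts: V_N = 14 − 0.7 = 13.3 V, so I_R = 13.3/6.8 = 1.96 mA.
Check D₁: its anode-to-cathode voltage is 10 − 13.3 = -3.3 V < 0.7 V, so it is off. The assumption is consistent.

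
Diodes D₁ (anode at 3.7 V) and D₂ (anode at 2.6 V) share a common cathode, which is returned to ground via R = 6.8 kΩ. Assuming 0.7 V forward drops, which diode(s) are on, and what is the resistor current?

Assume both conduct. Then node N would need to be at both 3.7−0.7 = 3 V and 2.6−0.7 = 1.9 V, which is impossible.
Assume only D₁ conducts: V_N = 3.7 − 0.7 = 3 V, so I_R = 3/6.8 = 0.441 mA.
Check D₂: its anode-to-cathode voltage is 2.6 − 3 = -0.4 V < 0.7 V, so it is off. The assumption is consistent.

Only D₁ conducts; I_R ≈ 0.44 mA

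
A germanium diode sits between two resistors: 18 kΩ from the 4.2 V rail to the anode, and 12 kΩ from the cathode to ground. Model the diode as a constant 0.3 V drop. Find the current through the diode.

I ≈ 0.13 mA

The two resistors are in series with the diode, so KVL gives 4.2 = I·18 + 0.3 + I·12.
I = (4.2 − 0.3) / (18 + 12) kΩ = 3.9 / 30 = 0.13 mA.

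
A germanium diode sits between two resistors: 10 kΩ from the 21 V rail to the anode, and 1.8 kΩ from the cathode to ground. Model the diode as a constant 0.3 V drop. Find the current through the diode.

I ≈ 1.8 mA

The two resistors are in series with the diode, so KVL gives 21 = I·10 + 0.3 + I·1.8.
I = (21 − 0.3) / (10 + 1.8) kΩ = 20.7 / 11.8 = 1.75 mA.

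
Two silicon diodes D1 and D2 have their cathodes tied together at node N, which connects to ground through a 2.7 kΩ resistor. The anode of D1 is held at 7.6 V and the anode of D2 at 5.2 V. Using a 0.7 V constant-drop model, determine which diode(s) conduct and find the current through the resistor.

Only D1 conducts; I_R ≈ 2.6 mA

Assume both conduct. Then node N would need to be at both 7.6−0.7 = 6.9 V and 5.2−0.7 = 4.5 V, which is impossible.
Assume only D1 conducts: V_N = 7.6 − 0.7 = 6.9 V, so I_R = 6.9/2.7 = 2.56 mA.
Check D2: its anode-to-cathode voltage is 5.2 − 6.9 = -1.7 V < 0.7 V, so it is off. The assumption is consistent.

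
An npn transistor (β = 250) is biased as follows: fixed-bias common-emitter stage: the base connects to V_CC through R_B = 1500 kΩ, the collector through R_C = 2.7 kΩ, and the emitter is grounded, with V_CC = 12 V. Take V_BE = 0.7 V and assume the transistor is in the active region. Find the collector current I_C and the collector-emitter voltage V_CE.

Base loop: V_CC = I_B·R_B + V_BE, so I_B = (12 − 0.7)/1500 kΩ = 0.00753 mA.
In the active region I_C = β·I_B = 250 × 0.00753 = 1.88 mA.
Collector loop: V_CE = V_CC − I_C·R_C = 12 − 1.88×2.7 = 6.91 V.
Since V_CE = 6.91 V > V_CE(sat) ≈ 0.2 V, the transistor is in the active region as assumed.

I_C ≈ 1.9 mA, V_CE ≈ 6.9 V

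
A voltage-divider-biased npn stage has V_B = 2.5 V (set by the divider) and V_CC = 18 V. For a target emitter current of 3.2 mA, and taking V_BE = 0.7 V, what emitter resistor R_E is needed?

V_E = V_B − V_BE = 2.5 − 0.7 = 1.8 V.
R_E = V_E / I_E = 1.8 / 3.2 = 0.562 kΩ.

R_E ≈ 0.56 kΩ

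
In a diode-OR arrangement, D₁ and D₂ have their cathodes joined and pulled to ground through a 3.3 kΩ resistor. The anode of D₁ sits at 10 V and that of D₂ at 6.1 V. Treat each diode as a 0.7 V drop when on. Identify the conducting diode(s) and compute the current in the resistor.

Only D₁ conducts; I_R ≈ 2.8 mA

Assume both conduct. Then node N would need to be at both 10−0.7 = 9.3 V and 6.1−0.7 = 5.4 V, which is impossible.
Assume only D₁ conducts: V_N = 10 − 0.7 = 9.3 V, so I_R = 9.3/3.3 = 2.82 mA.
Check D₂: its anode-to-cathode voltage is 6.1 − 9.3 = -3.2 V < 0.7 V, so it is off. The assumption is consistent.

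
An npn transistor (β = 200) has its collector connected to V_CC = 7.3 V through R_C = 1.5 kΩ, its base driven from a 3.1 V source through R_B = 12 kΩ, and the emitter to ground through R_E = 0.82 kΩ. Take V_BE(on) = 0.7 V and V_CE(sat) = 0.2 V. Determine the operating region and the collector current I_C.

active; I_C ≈ 2.7 mA

Assume active. Base-emitter loop: I_B = (V_BB − V_BE)/(R_B + (β+1)R_E) = (3.1 − 0.7)/(12 + 201×0.82) = 0.0136 mA.
I_C = β·I_B = 200×0.0136 = 2.71 mA.
V_CE = V_CC − I_C·R_C − I_E·R_E = 7.3 − 2.71×1.5 − 2.73×0.82 = 0.991 V > V_CE(sat), so the active-region assumption holds.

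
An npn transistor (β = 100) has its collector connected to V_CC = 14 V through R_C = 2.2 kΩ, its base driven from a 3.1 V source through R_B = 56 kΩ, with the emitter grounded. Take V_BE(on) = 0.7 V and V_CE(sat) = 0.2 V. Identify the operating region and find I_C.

active; I_C ≈ 4.3 mA

Assume active. Base-emitter loop: I_B = (V_BB − V_BE)/R_B = (3.1 − 0.7)/56 = 0.0429 mA.
I_C = β·I_B = 100×0.0429 = 4.29 mA.
V_CE = V_CC − I_C·R_C = 14 − 4.29×2.2 = 4.57 V > V_CE(sat), so the active-region assumption holds.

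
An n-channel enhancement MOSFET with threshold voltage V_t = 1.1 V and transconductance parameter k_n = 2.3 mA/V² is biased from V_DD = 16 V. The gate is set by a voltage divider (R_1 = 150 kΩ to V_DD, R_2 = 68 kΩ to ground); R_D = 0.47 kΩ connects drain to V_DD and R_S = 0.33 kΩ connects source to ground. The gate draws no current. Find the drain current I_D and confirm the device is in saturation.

V_G = V_DD·R_2/(R_1+R_2) = 16×68/218 = 4.99 V.
Assume saturation: I_D = (k_n/2)(V_GS − V_t)² with V_GS = V_G − I_D·R_S = 4.99 − 0.33·I_D.
Substituting gives 0.125·I_D² − 3.95·I_D + 17.4 = 0, with roots I_D = 5.29 or 26.3 mA.
The root I_D = 26.3 mA gives V_GS = -3.68 V ≤ V_t, so take I_D = 5.29 mA.
Then V_GS = 3.24 V and V_DS = V_DD − I_D(R_D+R_S) = 16 − 5.29×0.8 = 11.8 V.
Saturation requires V_DS ≥ V_GS − V_t = 2.14 V; 11.8 ≥ 2.14 ✓.

I_D ≈ 5.3 mA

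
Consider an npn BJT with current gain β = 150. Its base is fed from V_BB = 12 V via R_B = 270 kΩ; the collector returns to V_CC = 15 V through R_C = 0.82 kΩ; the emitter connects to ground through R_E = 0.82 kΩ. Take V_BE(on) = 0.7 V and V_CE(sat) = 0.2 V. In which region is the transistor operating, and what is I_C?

active; I_C ≈ 4.3 mA

Assume active. Base-emitter loop: I_B = (V_BB − V_BE)/(R_B + (β+1)R_E) = (12 − 0.7)/(270 + 151×0.82) = 0.0287 mA.
I_C = β·I_B = 150×0.0287 = 4.3 mA.
V_CE = V_CC − I_C·R_C − I_E·R_E = 15 − 4.3×0.82 − 4.33×0.82 = 7.92 V > V_CE(sat), so the active-region assumption holds.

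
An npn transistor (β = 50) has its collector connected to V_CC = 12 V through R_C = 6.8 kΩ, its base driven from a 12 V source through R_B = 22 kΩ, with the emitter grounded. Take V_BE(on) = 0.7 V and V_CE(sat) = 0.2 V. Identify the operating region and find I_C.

Assume active: I_B = (12 − 0.7)/22 = 0.514 mA, giving I_C = β·I_B = 25.7 mA.
But then V_CE = 12 − 25.7×6.8 = -163 V < V_CE(sat) = 0.2 V — impossible in the active region.
So the transistor is saturated. With V_CE = 0.2 V, I_C = (V_CC − 0.2)/R_C = 11.8/6.8 = 1.74 mA.
Check: β·I_B = 25.7 mA > I_C = 1.74 mA, confirming saturation.

saturation; I_C ≈ 1.7 mA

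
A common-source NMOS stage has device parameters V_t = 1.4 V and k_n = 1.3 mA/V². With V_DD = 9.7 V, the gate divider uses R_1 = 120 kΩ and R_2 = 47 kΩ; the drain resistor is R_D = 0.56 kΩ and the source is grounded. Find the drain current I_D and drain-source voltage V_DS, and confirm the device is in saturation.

I_D ≈ 1.1 mA, V_DS ≈ 9.1 V

V_G = V_DD·R_2/(R_1+R_2) = 9.7×47/167 = 2.73 V. With the source grounded, V_GS = V_G = 2.73 V.
Assume saturation: I_D = (k_n/2)(V_GS − V_t)² = (1.3/2)×(2.73 − 1.4)² = 0.65×1.33² = 1.15 mA.
V_DS = V_DD − I_D·R_D = 9.7 − 1.15×0.56 = 9.06 V.
Saturation requires V_DS ≥ V_GS − V_t = 1.33 V; 9.06 ≥ 1.33 ✓.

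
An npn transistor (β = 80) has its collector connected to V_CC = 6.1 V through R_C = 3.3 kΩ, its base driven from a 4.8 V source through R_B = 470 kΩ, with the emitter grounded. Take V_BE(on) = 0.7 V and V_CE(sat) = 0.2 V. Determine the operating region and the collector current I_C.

Assume active. Base-emitter loop: I_B = (V_BB − V_BE)/R_B = (4.8 − 0.7)/470 = 0.00872 mA.
I_C = β·I_B = 80×0.00872 = 0.698 mA.
V_CE = V_CC − I_C·R_C = 6.1 − 0.698×3.3 = 3.8 V > V_CE(sat), so the active-region assumption holds.

active; I_C ≈ 0.7 mA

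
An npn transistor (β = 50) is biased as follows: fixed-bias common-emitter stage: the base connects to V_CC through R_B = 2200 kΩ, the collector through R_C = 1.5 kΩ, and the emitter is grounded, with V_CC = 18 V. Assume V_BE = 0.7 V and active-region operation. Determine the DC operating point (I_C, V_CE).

Base loop: V_CC = I_B·R_B + V_BE, so I_B = (18 − 0.7)/2200 kΩ = 0.00786 mA.
In the active region I_C = β·I_B = 50 × 0.00786 = 0.393 mA.
Collector loop: V_CE = V_CC − I_C·R_C = 18 − 0.393×1.5 = 17.4 V.
Since V_CE = 17.4 V > V_CE(sat) ≈ 0.2 V, the transistor is in the active region as assumed.

I_C ≈ 0.39 mA, V_CE ≈ 17 V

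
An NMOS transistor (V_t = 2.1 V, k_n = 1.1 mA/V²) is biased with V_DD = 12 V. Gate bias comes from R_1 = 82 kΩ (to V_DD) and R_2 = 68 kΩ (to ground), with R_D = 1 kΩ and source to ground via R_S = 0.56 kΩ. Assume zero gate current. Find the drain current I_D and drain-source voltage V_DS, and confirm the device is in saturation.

I_D ≈ 2.3 mA, V_DS ≈ 8.4 V

V_G = V_DD·R_2/(R_1+R_2) = 12×68/150 = 5.44 V.
Assume saturation: I_D = (k_n/2)(V_GS − V_t)² with V_GS = V_G − I_D·R_S = 5.44 − 0.56·I_D.
Substituting gives 0.172·I_D² − 3.06·I_D + 6.14 = 0, with roots I_D = 2.31 or 15.4 mA.
The root I_D = 15.4 mA gives V_GS = -3.19 V ≤ V_t, so take I_D = 2.31 mA.
Then V_GS = 4.15 V and V_DS = V_DD − I_D(R_D+R_S) = 12 − 2.31×1.56 = 8.4 V.
Saturation requires V_DS ≥ V_GS − V_t = 2.05 V; 8.4 ≥ 2.05 ✓.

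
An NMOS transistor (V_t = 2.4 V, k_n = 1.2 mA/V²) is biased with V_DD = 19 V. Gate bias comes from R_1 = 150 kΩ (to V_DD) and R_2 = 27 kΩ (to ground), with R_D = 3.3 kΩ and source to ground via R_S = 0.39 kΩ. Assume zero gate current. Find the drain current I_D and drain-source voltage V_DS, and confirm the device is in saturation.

I_D ≈ 0.12 mA, V_DS ≈ 19 V

V_G = V_DD·R_2/(R_1+R_2) = 19×27/177 = 2.9 V.
Assume saturation: I_D = (k_n/2)(V_GS − V_t)² with V_GS = V_G − I_D·R_S = 2.9 − 0.39·I_D.
Substituting gives 0.0913·I_D² − 1.23·I_D + 0.149 = 0, with roots I_D = 0.122 or 13.4 mA.
The root I_D = 13.4 mA gives V_GS = -2.32 V ≤ V_t, so take I_D = 0.122 mA.
Then V_GS = 2.85 V and V_DS = V_DD − I_D(R_D+R_S) = 19 − 0.122×3.69 = 18.6 V.
Saturation requires V_DS ≥ V_GS − V_t = 0.451 V; 18.6 ≥ 0.451 ✓.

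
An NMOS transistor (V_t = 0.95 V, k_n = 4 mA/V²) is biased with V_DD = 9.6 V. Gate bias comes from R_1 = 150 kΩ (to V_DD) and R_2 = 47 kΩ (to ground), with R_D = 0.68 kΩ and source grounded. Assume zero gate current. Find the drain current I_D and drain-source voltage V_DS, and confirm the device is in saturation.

I_D ≈ 3.6 mA, V_DS ≈ 7.2 V

V_G = V_DD·R_2/(R_1+R_2) = 9.6×47/197 = 2.29 V. With the source grounded, V_GS = V_G = 2.29 V.
Assume saturation: I_D = (k_n/2)(V_GS − V_t)² = (4/2)×(2.29 − 0.95)² = 2×1.34² = 3.59 mA.
V_DS = V_DD − I_D·R_D = 9.6 − 3.59×0.68 = 7.16 V.
Saturation requires V_DS ≥ V_GS − V_t = 1.34 V; 7.16 ≥ 1.34 ✓.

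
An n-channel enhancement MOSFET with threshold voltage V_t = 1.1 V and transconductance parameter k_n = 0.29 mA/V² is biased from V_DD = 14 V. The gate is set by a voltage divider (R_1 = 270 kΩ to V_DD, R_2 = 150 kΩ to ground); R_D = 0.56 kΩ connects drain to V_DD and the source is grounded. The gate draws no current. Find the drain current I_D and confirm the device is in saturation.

V_G = V_DD·R_2/(R_1+R_2) = 14×150/420 = 5 V. With the source grounded, V_GS = V_G = 5 V.
Assume saturation: I_D = (k_n/2)(V_GS − V_t)² = (0.29/2)×(5 − 1.1)² = 0.145×3.9² = 2.21 mA.
V_DS = V_DD − I_D·R_D = 14 − 2.21×0.56 = 12.8 V.
Saturation requires V_DS ≥ V_GS − V_t = 3.9 V; 12.8 ≥ 3.9 ✓.

I_D ≈ 2.2 mA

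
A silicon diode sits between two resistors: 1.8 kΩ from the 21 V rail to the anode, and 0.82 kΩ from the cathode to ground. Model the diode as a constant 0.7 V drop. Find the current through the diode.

I ≈ 7.7 mA

The two resistors are in series with the diode, so KVL gives 21 = I·1.8 + 0.7 + I·0.82.
I = (21 − 0.7) / (1.8 + 0.82) kΩ = 20.3 / 2.62 = 7.75 mA.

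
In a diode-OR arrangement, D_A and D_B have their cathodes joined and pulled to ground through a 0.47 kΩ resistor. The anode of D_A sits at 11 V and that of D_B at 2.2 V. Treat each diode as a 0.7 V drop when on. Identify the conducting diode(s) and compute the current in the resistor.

Only D_A conducts; I_R ≈ 22 mA

Assume both conduct. Then node N would need to be at both 11−0.7 = 10.3 V and 2.2−0.7 = 1.5 V, which is impossible.
Assume only D_A conducts: V_N = 11 − 0.7 = 10.3 V, so I_R = 10.3/0.47 = 21.9 mA.
Check D_B: its anode-to-cathode voltage is 2.2 − 10.3 = -8.1 V < 0.7 V, so it is off. The assumption is consistent.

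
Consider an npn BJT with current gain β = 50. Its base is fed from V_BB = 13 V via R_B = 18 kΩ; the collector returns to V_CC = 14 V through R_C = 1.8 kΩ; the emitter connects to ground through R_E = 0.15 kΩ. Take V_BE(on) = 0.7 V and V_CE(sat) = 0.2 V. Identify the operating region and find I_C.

Assume active: I_B = (13 − 0.7)/(18 + 51×0.15) = 0.48 mA, I_C = β·I_B = 24 mA.
Then V_CE = 14 − 24×1.8 − 24.5×0.15 = -32.8 V < 0.2 V — the active assumption fails.
Re-solve with V_CE = 0.2 V. KCL at the emitter: V_E/R_E = (V_BB−0.7−V_E)/R_B + (V_CC−0.2−V_E)/R_C, giving V_E = 1.15 V.
I_C = (V_CC − 0.2 − V_E)/R_C = (13.8 − 1.15)/1.8 = 7.03 mA.
Check: I_B = (12.3 − 1.15)/18 = 0.62 mA, and β·I_B = 31 mA > I_C, confirming saturation.

saturation; I_C ≈ 7 mA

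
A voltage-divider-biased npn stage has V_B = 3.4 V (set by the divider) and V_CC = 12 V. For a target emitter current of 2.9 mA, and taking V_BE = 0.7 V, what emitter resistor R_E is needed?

V_E = V_B − V_BE = 3.4 − 0.7 = 2.7 V.
R_E = V_E / I_E = 2.7 / 2.9 = 0.931 kΩ.

R_E ≈ 0.93 kΩ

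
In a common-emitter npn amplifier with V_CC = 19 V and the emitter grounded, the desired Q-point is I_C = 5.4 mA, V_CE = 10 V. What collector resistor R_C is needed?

Collector loop: V_CC = I_C·R_C + V_CE.
R_C = (V_CC − V_CE)/I_C = (19 − 10)/5.4 = 1.67 kΩ.

R_C ≈ 1.7 kΩ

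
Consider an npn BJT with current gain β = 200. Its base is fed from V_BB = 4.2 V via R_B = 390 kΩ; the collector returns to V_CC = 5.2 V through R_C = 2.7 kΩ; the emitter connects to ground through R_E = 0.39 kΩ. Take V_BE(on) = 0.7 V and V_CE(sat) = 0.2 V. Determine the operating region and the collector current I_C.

active; I_C ≈ 1.5 mA

Assume active. Base-emitter loop: I_B = (V_BB − V_BE)/(R_B + (β+1)R_E) = (4.2 − 0.7)/(390 + 201×0.39) = 0.00747 mA.
I_C = β·I_B = 200×0.00747 = 1.49 mA.
V_CE = V_CC − I_C·R_C − I_E·R_E = 5.2 − 1.49×2.7 − 1.5×0.39 = 0.579 V > V_CE(sat), so the active-region assumption holds.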